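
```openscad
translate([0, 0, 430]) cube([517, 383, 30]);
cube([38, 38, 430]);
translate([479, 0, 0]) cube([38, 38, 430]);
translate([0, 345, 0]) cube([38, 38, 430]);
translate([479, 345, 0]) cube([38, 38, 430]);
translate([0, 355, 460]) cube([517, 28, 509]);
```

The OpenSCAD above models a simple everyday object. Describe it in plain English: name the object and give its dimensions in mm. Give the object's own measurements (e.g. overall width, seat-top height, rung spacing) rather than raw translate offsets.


A chair. The seat is a 517×383×30 mm slab with its top at z = 460 mm, on four 38×38 mm corner legs (flush with the seat edges, standing on z = 0). A flat backrest 28 mm thick, 509 mm tall, spans the full seat width and rises from the seat top along its +y edge, rear face flush with the rear of the seat.


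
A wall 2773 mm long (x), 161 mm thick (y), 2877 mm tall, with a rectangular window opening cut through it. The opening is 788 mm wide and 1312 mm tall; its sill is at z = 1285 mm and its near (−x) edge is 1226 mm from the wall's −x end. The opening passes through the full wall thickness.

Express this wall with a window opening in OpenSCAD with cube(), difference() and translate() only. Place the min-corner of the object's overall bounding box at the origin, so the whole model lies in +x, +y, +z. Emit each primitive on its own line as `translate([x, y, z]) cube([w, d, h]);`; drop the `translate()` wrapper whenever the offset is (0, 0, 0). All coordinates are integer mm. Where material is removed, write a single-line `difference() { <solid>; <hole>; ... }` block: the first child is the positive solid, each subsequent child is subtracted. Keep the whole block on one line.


difference() { cube([2773, 161, 2877]); translate([1226, 0, 1285]) cube([788, 161, 1312]); }


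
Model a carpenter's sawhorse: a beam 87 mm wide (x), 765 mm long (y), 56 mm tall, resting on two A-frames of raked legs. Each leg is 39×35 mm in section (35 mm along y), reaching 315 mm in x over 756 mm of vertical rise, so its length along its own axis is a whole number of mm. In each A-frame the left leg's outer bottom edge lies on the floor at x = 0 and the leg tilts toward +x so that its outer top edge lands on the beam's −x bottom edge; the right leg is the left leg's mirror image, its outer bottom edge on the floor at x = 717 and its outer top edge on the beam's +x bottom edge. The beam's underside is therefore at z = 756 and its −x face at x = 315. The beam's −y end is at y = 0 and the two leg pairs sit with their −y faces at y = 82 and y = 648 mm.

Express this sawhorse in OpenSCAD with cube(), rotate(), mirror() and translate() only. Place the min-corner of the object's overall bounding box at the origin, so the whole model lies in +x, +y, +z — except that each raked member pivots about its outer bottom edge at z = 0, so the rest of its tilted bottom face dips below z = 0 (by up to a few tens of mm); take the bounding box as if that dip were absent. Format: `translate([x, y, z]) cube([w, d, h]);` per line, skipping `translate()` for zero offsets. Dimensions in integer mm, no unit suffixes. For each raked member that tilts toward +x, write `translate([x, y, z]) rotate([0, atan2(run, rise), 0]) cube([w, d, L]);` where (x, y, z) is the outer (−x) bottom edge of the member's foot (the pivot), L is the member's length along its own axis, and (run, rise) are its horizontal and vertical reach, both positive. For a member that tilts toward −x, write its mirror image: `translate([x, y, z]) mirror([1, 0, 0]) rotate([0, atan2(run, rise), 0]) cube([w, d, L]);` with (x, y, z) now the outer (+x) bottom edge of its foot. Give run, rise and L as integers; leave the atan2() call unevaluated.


// leg length = √(315² + 756²) = 819
// right-leg outer foot x = 2·315 + 87 = 717
// beam min-corner = (315, 0, 756)
translate([315, 0, 756]) cube([87, 765, 56]);
translate([0, 82, 0]) rotate([0, atan2(315, 756), 0]) cube([39, 35, 819]);
translate([717, 82, 0]) mirror([1, 0, 0]) rotate([0, atan2(315, 756), 0]) cube([39, 35, 819]);
translate([0, 648, 0]) rotate([0, atan2(315, 756), 0]) cube([39, 35, 819]);
translate([717, 648, 0]) mirror([1, 0, 0]) rotate([0, atan2(315, 756), 0]) cube([39, 35, 819]);


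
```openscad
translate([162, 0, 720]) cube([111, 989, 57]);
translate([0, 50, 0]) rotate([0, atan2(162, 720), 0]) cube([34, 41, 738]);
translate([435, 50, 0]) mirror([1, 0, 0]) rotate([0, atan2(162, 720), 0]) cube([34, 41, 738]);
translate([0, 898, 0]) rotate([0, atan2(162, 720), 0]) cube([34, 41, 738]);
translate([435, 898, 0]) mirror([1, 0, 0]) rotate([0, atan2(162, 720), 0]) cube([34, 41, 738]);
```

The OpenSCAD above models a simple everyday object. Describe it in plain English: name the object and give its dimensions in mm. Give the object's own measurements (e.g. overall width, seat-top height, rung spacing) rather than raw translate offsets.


A sawhorse. A 111×989×57 mm beam (x, y, z) sits on two A-frame leg pairs. Each pair is two raked legs of 34×41 mm section (41 mm along y) splaying symmetrically in x. Each leg rises 720 mm vertically over 162 mm of horizontal reach and is 738 mm long along its own axis. Every leg's outer bottom edge rests on the floor and its outer top edge meets a bottom edge of the beam — the left legs (tilting toward +x) meet the beam's −x bottom edge, the right legs (their mirror images, tilting toward −x) meet its +x bottom edge — so the leg tops tuck under the beam, the beam's underside is 720 mm above the floor, and the feet are 435 mm apart outside-to-outside with the beam centred between them. The two leg pairs are set in 50 mm from either end of the beam.


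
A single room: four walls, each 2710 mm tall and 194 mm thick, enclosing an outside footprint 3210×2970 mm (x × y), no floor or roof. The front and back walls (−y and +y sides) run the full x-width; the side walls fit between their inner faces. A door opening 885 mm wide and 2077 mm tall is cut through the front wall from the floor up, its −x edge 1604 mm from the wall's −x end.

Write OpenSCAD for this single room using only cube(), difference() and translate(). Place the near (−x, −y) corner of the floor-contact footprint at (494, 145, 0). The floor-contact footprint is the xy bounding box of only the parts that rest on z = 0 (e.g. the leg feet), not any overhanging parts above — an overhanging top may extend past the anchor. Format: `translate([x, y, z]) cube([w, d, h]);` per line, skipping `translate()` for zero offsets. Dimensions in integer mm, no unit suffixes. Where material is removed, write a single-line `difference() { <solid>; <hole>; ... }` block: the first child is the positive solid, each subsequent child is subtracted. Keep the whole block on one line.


difference() { translate([494, 145, 0]) cube([3210, 194, 2710]); translate([2098, 145, 0]) cube([885, 194, 2077]); }
translate([494, 2921, 0]) cube([3210, 194, 2710]);
translate([494, 339, 0]) cube([194, 2582, 2710]);
translate([3510, 339, 0]) cube([194, 2582, 2710]);


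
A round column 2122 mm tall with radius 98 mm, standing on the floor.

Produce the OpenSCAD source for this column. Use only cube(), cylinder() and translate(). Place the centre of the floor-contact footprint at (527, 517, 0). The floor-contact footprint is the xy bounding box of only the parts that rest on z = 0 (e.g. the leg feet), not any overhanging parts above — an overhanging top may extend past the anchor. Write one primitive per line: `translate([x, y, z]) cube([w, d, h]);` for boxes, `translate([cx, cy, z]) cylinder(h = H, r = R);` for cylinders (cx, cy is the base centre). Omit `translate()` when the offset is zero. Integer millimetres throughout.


translate([527, 517, 0]) cylinder(h = 2122, r = 98);


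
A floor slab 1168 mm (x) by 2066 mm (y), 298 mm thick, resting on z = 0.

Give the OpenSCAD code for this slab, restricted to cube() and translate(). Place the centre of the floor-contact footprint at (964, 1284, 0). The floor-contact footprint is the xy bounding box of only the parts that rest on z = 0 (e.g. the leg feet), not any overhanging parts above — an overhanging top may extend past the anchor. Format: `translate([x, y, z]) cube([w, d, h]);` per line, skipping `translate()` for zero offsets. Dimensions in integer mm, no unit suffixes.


translate([380, 251, 0]) cube([1168, 2066, 298]);


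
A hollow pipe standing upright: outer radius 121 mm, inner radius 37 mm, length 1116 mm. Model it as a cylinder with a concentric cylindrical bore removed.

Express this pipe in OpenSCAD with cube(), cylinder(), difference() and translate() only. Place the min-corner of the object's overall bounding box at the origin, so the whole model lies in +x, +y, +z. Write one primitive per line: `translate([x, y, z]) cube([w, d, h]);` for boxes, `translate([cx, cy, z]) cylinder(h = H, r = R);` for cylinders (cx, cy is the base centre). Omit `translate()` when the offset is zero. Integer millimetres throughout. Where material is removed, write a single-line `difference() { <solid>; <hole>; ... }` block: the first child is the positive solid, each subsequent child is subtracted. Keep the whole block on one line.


difference() { translate([121, 121, 0]) cylinder(h = 1116, r = 121); translate([121, 121, 0]) cylinder(h = 1116, r = 37); }


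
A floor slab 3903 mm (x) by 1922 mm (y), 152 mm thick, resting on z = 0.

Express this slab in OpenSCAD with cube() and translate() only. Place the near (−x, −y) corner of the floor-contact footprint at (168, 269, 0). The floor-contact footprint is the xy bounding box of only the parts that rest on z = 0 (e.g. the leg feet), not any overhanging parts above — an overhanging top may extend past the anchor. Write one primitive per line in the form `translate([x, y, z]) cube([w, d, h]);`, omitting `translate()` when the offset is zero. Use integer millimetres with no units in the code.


translate([168, 269, 0]) cube([3903, 1922, 152]);


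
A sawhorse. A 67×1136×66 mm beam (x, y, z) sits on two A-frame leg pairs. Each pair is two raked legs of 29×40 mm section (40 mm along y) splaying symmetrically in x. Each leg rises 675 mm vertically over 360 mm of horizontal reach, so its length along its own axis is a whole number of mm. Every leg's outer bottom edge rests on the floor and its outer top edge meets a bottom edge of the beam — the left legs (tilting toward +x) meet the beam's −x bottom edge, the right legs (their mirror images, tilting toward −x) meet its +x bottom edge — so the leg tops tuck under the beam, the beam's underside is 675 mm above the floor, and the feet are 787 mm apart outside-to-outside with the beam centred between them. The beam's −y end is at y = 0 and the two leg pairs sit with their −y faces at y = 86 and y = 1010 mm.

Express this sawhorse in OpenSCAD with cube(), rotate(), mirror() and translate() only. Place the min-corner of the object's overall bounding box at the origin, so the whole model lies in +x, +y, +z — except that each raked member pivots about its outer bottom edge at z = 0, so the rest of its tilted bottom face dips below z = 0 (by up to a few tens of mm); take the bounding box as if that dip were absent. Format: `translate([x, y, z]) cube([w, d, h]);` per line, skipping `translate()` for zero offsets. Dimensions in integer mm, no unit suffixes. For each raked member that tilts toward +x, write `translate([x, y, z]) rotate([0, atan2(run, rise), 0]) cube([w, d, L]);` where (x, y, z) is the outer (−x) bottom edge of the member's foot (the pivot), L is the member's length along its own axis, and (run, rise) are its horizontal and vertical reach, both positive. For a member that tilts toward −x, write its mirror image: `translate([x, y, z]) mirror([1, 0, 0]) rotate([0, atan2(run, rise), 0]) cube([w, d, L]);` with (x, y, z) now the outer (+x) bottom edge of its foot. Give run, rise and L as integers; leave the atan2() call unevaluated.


// leg length = √(360² + 675²) = 765
// right-leg outer foot x = 2·360 + 67 = 787
// beam min-corner = (360, 0, 675)
translate([360, 0, 675]) cube([67, 1136, 66]);
translate([0, 86, 0]) rotate([0, atan2(360, 675), 0]) cube([29, 40, 765]);
translate([787, 86, 0]) mirror([1, 0, 0]) rotate([0, atan2(360, 675), 0]) cube([29, 40, 765]);
translate([0, 1010, 0]) rotate([0, atan2(360, 675), 0]) cube([29, 40, 765]);
translate([787, 1010, 0]) mirror([1, 0, 0]) rotate([0, atan2(360, 675), 0]) cube([29, 40, 765]);


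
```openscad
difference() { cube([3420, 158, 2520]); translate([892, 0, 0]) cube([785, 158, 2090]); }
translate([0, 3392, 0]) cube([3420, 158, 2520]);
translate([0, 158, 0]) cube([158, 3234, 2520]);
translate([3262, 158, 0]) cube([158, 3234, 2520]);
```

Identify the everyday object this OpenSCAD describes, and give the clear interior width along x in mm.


A single room. The interior width is 3104 mm.

Four walls enclosing a rectangle with a door in the front wall — a room. Outside width 3420 minus two 158 mm walls gives 3104 mm.


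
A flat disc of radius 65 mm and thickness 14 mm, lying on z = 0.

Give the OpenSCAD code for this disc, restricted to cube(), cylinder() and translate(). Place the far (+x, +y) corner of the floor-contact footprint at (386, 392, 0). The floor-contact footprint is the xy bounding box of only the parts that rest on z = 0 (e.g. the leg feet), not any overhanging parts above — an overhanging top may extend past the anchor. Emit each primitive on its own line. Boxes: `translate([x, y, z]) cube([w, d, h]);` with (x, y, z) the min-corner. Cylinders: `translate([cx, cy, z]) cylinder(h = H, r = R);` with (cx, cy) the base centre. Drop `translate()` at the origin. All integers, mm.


translate([321, 327, 0]) cylinder(h = 14, r = 65);


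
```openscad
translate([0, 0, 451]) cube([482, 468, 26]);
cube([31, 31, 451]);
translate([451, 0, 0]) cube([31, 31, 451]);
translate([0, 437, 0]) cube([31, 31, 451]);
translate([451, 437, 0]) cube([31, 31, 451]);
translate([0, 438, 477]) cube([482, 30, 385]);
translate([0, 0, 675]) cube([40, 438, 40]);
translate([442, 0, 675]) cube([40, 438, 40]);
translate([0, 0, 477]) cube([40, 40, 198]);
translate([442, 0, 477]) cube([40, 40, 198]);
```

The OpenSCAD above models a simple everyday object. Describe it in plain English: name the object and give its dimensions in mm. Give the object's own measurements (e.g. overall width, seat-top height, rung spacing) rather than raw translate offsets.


A chair. The seat is a 482×468×26 mm slab with its top at z = 477 mm, on four 31×31 mm corner legs (flush with the seat edges, standing on z = 0). A flat backrest 30 mm thick, 385 mm tall, spans the full seat width and rises from the seat top along its +y edge, rear face flush with the rear of the seat. Two armrests of 40×40 mm section run along each side from the seat's front edge to the front of the backrest, top faces 238 mm above the seat top and outer faces flush with the seat's x-edges; a 40×40 mm post under the front of each armrest stands on the seat at the front corner.


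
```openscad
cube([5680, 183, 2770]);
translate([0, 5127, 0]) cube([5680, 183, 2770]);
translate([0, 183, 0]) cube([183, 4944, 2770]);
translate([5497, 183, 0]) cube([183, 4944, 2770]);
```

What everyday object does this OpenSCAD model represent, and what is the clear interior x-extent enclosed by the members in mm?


A house (or room) frame. The interior width is 5314 mm.

Four 2770 mm walls enclosing a rectangle with no floor or roof — a room or house frame. Outside width is 5680 mm and wall thickness is 183 mm, so the interior width is 5680 − 2 × 183 = 5314 mm.


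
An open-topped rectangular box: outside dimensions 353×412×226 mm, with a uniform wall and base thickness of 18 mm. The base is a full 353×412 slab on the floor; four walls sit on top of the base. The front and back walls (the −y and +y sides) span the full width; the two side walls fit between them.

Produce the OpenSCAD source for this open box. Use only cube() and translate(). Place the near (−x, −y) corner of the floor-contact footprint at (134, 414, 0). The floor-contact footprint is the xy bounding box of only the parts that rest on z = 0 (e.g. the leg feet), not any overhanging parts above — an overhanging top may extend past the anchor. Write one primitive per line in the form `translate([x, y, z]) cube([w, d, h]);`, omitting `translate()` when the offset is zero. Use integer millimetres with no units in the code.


translate([134, 414, 0]) cube([353, 412, 18]);
translate([134, 414, 18]) cube([353, 18, 208]);
translate([134, 808, 18]) cube([353, 18, 208]);
translate([134, 432, 18]) cube([18, 376, 208]);
translate([469, 432, 18]) cube([18, 376, 208]);


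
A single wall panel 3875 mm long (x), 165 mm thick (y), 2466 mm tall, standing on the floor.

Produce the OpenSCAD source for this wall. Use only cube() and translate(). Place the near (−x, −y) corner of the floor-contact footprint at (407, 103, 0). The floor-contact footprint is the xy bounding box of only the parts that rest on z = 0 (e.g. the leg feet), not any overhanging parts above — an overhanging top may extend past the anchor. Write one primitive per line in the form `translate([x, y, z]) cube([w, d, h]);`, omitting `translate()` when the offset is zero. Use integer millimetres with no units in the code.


translate([407, 103, 0]) cube([3875, 165, 2466]);


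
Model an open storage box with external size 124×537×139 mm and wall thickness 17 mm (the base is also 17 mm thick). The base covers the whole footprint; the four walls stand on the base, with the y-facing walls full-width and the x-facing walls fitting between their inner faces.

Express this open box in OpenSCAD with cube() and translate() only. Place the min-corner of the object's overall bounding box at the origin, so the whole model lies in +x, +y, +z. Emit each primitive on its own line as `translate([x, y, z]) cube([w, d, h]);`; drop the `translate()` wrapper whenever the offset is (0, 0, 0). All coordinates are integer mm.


cube([124, 537, 17]);
translate([0, 0, 17]) cube([124, 17, 122]);
translate([0, 520, 17]) cube([124, 17, 122]);
translate([0, 17, 17]) cube([17, 503, 122]);
translate([107, 17, 17]) cube([17, 503, 122]);


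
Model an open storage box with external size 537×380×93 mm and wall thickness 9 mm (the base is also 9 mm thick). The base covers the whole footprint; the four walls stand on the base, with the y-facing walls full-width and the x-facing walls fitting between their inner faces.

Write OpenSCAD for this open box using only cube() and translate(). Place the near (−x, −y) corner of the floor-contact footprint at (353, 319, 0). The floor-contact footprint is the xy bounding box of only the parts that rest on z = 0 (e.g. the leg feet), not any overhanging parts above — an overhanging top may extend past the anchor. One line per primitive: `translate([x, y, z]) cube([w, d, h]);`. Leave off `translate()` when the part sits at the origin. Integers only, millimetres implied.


translate([353, 319, 0]) cube([537, 380, 9]);
translate([353, 319, 9]) cube([537, 9, 84]);
translate([353, 690, 9]) cube([537, 9, 84]);
translate([353, 328, 9]) cube([9, 362, 84]);
translate([881, 328, 9]) cube([9, 362, 84]);


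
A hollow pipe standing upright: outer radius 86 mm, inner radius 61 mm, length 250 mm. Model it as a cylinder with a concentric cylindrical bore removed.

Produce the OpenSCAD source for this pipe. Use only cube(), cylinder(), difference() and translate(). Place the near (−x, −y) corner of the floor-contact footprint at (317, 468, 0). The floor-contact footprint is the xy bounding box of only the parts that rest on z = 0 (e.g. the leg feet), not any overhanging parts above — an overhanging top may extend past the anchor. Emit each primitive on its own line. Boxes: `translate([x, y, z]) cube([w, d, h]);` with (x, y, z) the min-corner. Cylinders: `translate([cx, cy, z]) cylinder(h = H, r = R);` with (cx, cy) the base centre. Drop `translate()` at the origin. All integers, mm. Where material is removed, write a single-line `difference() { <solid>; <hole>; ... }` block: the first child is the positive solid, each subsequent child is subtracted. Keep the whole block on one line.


difference() { translate([403, 554, 0]) cylinder(h = 250, r = 86); translate([403, 554, 0]) cylinder(h = 250, r = 61); }


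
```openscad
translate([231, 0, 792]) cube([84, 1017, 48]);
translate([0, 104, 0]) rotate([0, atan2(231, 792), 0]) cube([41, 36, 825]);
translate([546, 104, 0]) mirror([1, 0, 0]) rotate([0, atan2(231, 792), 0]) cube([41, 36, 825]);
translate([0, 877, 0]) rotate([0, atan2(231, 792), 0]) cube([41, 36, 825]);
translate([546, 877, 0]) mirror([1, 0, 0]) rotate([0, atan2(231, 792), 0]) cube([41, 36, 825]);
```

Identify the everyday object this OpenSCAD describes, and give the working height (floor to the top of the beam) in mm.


A sawhorse. The overall height is 840 mm.

A beam across two mirrored pairs of raked legs — a sawhorse. The beam's underside is at z = 792 (matching the legs' vertical rise in atan2(231, 792)) and the beam is 48 mm tall, so its top is at 792 + 48 = 840 mm. The raked legs top out at the beam's underside, so that is the highest point.


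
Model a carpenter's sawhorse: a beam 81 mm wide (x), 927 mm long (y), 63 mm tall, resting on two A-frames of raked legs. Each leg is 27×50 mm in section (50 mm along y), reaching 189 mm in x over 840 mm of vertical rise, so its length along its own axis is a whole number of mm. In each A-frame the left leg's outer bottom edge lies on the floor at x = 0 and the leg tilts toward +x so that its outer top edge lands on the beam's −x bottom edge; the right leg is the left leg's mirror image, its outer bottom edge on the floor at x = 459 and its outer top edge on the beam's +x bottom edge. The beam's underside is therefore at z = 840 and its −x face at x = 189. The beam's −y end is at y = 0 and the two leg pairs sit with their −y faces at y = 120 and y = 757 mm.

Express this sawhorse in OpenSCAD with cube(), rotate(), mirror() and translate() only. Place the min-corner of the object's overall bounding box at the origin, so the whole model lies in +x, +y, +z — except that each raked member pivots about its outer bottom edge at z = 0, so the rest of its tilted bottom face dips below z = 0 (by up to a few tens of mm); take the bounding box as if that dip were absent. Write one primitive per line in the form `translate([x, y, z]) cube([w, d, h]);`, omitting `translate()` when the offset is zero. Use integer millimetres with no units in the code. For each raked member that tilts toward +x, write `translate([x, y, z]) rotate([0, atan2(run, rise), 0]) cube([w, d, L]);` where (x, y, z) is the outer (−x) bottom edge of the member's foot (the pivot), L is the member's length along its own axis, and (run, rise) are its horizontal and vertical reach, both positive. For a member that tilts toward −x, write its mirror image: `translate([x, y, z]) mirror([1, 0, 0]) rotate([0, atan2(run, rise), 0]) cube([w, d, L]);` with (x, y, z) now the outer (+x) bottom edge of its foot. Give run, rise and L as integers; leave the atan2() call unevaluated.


translate([189, 0, 840]) cube([81, 927, 63]);
translate([0, 120, 0]) rotate([0, atan2(189, 840), 0]) cube([27, 50, 861]);
translate([459, 120, 0]) mirror([1, 0, 0]) rotate([0, atan2(189, 840), 0]) cube([27, 50, 861]);
translate([0, 757, 0]) rotate([0, atan2(189, 840), 0]) cube([27, 50, 861]);
translate([459, 757, 0]) mirror([1, 0, 0]) rotate([0, atan2(189, 840), 0]) cube([27, 50, 861]);


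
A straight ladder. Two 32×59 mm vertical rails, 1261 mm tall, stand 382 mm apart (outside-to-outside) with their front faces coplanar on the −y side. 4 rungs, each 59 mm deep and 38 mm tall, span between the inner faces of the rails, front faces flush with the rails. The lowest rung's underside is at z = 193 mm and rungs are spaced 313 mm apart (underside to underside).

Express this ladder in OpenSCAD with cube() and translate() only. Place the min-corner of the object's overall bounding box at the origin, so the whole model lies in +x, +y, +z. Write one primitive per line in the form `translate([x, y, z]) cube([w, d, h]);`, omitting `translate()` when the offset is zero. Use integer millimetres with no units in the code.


cube([32, 59, 1261]);
translate([350, 0, 0]) cube([32, 59, 1261]);
translate([32, 0, 193]) cube([318, 59, 38]);
translate([32, 0, 506]) cube([318, 59, 38]);
translate([32, 0, 819]) cube([318, 59, 38]);
translate([32, 0, 1132]) cube([318, 59, 38]);


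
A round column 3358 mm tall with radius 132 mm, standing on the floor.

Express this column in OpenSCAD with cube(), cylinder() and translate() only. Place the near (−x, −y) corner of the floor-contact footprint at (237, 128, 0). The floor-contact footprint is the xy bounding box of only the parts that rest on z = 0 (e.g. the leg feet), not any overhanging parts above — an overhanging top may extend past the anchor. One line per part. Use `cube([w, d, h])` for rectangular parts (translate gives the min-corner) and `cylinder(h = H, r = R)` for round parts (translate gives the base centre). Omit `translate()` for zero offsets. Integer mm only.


translate([369, 260, 0]) cylinder(h = 3358, r = 132);


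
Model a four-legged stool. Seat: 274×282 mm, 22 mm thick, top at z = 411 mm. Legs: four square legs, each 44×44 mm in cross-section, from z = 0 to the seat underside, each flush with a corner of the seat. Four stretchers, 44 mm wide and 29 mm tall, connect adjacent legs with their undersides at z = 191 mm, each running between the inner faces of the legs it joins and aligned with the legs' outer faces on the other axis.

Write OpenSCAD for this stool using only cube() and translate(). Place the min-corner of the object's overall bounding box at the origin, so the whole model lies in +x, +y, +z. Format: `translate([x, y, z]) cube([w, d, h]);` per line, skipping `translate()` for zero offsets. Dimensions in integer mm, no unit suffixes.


// leg_h = 411 - 22 = 389
// stretcher span = 274 - 2*44 = 186
translate([0, 0, 389]) cube([274, 282, 22]);
cube([44, 44, 389]);
translate([230, 0, 0]) cube([44, 44, 389]);
translate([0, 238, 0]) cube([44, 44, 389]);
translate([230, 238, 0]) cube([44, 44, 389]);
translate([44, 0, 191]) cube([186, 44, 29]);
translate([44, 238, 191]) cube([186, 44, 29]);
translate([0, 44, 191]) cube([44, 194, 29]);
translate([230, 44, 191]) cube([44, 194, 29]);


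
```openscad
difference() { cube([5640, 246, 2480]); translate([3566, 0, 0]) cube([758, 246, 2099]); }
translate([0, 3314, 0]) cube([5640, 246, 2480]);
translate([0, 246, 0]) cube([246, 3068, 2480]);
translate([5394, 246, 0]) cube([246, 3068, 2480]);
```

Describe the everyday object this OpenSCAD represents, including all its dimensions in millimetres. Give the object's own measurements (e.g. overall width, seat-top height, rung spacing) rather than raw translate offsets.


A single room: four walls, each 2480 mm tall and 246 mm thick, enclosing an outside footprint 5640×3560 mm (x × y), no floor or roof. The front and back walls (−y and +y sides) run the full x-width; the side walls fit between their inner faces. A door opening 758 mm wide and 2099 mm tall is cut through the front wall from the floor up, its −x edge 3566 mm from the wall's −x end.


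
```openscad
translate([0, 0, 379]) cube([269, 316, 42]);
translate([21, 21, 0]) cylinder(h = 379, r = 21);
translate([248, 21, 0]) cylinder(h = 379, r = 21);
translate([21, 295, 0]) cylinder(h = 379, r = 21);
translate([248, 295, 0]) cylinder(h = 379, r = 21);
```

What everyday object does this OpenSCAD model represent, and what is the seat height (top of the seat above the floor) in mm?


A stool. The seat height is 421 mm.

A 269×316×42 slab at z = 379 on four corner cylinders — a stool. The seat top is 379 + 42 = 421 mm.


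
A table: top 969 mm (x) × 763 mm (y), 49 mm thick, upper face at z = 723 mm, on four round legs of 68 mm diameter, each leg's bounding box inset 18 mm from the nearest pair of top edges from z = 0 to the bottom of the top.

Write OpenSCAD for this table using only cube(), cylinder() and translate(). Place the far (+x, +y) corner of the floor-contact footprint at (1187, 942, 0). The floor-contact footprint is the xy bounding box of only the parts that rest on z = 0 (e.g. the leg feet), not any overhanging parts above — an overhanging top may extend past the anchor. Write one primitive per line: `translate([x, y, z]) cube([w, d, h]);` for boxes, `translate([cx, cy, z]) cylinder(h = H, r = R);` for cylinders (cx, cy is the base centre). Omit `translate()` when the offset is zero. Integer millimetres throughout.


translate([236, 197, 674]) cube([969, 763, 49]);
translate([288, 249, 0]) cylinder(h = 674, r = 34);
translate([1153, 249, 0]) cylinder(h = 674, r = 34);
translate([288, 908, 0]) cylinder(h = 674, r = 34);
translate([1153, 908, 0]) cylinder(h = 674, r = 34);


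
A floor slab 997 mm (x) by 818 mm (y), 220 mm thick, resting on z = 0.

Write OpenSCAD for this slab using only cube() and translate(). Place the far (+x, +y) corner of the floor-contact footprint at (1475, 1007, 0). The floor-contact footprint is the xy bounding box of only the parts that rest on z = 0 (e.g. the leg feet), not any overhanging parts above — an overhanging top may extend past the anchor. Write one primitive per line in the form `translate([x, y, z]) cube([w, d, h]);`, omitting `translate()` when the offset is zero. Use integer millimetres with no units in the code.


translate([478, 189, 0]) cube([997, 818, 220]);


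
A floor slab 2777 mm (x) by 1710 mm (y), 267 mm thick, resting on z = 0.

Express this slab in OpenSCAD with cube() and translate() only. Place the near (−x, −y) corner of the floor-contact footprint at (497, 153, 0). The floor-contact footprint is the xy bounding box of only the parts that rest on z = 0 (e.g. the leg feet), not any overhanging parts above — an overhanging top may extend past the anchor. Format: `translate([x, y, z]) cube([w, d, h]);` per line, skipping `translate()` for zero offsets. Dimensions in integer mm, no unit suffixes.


translate([497, 153, 0]) cube([2777, 1710, 267]);


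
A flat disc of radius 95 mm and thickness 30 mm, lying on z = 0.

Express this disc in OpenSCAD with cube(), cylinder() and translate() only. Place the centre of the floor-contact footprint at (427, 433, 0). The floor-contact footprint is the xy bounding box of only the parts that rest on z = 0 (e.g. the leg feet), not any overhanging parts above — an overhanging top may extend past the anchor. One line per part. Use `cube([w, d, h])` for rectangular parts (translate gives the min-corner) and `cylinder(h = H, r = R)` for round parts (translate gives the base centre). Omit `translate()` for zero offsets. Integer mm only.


translate([427, 433, 0]) cylinder(h = 30, r = 95);


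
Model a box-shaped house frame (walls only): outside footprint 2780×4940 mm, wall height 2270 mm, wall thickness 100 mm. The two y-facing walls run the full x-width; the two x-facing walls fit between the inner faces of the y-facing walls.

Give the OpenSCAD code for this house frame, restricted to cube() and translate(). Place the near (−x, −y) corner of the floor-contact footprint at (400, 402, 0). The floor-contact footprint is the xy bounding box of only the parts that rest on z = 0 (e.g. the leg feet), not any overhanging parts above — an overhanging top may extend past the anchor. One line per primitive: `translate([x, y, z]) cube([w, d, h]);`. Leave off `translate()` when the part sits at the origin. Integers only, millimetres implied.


translate([400, 402, 0]) cube([2780, 100, 2270]);
translate([400, 5242, 0]) cube([2780, 100, 2270]);
translate([400, 502, 0]) cube([100, 4740, 2270]);
translate([3080, 502, 0]) cube([100, 4740, 2270]);


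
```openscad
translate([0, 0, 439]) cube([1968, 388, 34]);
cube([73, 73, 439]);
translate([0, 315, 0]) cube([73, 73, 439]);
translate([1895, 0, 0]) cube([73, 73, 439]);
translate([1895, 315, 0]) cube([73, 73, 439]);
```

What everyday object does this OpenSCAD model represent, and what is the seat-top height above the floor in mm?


A bench. The seat-top height is 473 mm.

A long slab on four corner posts — a bench. The slab sits at z = 439 with thickness 34, so the top is 439 + 34 = 473 mm.


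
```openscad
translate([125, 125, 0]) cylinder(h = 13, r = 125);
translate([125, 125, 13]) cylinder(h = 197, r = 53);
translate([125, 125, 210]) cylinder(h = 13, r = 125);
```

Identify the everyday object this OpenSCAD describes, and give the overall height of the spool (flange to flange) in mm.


A spool. The overall height is 223 mm.

Three coaxial cylinders, large–small–large — a spool. Two 13 mm flanges and a 197 mm core give 13 + 197 + 13 = 223 mm.


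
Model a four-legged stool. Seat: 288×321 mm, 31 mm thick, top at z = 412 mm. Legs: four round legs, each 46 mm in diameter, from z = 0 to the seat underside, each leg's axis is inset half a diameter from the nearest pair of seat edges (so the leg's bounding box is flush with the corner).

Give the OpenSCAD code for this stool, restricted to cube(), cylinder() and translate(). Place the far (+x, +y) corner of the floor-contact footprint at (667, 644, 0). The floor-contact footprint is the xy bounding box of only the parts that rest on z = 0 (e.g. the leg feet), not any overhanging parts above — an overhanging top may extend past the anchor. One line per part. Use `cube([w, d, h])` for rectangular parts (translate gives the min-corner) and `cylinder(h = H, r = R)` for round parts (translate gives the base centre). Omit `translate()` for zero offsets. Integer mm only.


translate([379, 323, 381]) cube([288, 321, 31]);
translate([402, 346, 0]) cylinder(h = 381, r = 23);
translate([644, 346, 0]) cylinder(h = 381, r = 23);
translate([402, 621, 0]) cylinder(h = 381, r = 23);
translate([644, 621, 0]) cylinder(h = 381, r = 23);


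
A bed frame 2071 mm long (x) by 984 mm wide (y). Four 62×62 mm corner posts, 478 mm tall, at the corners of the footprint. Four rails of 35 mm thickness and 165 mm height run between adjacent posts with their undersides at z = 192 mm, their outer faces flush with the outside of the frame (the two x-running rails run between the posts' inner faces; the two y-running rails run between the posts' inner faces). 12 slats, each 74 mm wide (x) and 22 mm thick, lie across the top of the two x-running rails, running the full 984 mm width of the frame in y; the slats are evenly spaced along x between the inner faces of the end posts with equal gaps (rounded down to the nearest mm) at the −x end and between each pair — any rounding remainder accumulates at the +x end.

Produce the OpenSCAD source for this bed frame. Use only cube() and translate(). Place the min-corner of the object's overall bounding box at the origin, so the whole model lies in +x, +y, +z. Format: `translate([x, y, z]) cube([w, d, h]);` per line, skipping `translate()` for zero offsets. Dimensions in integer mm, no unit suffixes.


cube([62, 62, 478]);
translate([0, 922, 0]) cube([62, 62, 478]);
translate([2009, 0, 0]) cube([62, 62, 478]);
translate([2009, 922, 0]) cube([62, 62, 478]);
translate([62, 0, 192]) cube([1947, 35, 165]);
translate([62, 949, 192]) cube([1947, 35, 165]);
translate([0, 62, 192]) cube([35, 860, 165]);
translate([2036, 62, 192]) cube([35, 860, 165]);
translate([143, 0, 357]) cube([74, 984, 22]);
translate([298, 0, 357]) cube([74, 984, 22]);
translate([453, 0, 357]) cube([74, 984, 22]);
translate([608, 0, 357]) cube([74, 984, 22]);
translate([763, 0, 357]) cube([74, 984, 22]);
translate([918, 0, 357]) cube([74, 984, 22]);
translate([1073, 0, 357]) cube([74, 984, 22]);
translate([1228, 0, 357]) cube([74, 984, 22]);
translate([1383, 0, 357]) cube([74, 984, 22]);
translate([1538, 0, 357]) cube([74, 984, 22]);
translate([1693, 0, 357]) cube([74, 984, 22]);
translate([1848, 0, 357]) cube([74, 984, 22]);


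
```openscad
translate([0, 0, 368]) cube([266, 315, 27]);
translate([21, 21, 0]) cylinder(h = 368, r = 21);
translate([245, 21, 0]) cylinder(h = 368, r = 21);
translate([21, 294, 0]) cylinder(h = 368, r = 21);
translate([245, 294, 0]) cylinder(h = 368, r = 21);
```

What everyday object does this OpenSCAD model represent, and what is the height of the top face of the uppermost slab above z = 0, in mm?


A stool. The seat height is 395 mm.

A 266×315×27 slab at z = 368 on four corner cylinders — a stool. The seat top is 368 + 27 = 395 mm.


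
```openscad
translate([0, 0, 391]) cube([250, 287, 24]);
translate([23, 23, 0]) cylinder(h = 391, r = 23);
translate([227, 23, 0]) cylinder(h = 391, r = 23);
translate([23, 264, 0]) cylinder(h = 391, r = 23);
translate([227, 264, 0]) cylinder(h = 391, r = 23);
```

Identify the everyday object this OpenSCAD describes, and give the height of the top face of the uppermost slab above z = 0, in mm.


A stool. The seat height is 415 mm.

A 250×287×24 slab at z = 391 on four corner cylinders — a stool. The seat top is 391 + 24 = 415 mm.


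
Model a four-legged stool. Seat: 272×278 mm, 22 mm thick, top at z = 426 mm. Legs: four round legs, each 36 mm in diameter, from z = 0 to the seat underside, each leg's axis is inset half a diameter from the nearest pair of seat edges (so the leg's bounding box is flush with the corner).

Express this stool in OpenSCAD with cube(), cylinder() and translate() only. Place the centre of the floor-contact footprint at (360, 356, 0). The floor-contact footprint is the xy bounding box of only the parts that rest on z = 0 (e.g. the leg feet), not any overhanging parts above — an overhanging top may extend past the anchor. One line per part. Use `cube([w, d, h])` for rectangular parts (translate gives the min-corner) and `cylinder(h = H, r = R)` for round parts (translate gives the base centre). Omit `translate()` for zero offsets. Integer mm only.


// leg_h = 426 - 22 = 404
translate([224, 217, 404]) cube([272, 278, 22]);
translate([242, 235, 0]) cylinder(h = 404, r = 18);
translate([478, 235, 0]) cylinder(h = 404, r = 18);
translate([242, 477, 0]) cylinder(h = 404, r = 18);
translate([478, 477, 0]) cylinder(h = 404, r = 18);


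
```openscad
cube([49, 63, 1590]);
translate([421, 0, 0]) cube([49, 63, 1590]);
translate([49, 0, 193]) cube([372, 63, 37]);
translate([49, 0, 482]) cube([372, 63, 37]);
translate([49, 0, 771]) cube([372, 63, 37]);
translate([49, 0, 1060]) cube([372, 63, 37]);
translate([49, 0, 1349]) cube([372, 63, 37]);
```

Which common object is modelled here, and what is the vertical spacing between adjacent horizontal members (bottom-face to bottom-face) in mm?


A ladder. The rung spacing is 289 mm.

Two tall 49×63 posts with 5 short bars between them — a ladder. Adjacent rungs sit at z = 193 and z = 482, so the spacing is 482 − 193 = 289 mm.


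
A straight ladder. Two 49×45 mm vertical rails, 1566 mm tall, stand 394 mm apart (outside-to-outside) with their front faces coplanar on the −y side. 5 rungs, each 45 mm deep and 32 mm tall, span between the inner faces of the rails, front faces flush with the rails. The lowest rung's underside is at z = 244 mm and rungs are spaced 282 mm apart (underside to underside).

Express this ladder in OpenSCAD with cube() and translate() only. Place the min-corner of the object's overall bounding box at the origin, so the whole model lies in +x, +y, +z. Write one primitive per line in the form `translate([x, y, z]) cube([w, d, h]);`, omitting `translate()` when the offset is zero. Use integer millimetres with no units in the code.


cube([49, 45, 1566]);
translate([345, 0, 0]) cube([49, 45, 1566]);
translate([49, 0, 244]) cube([296, 45, 32]);
translate([49, 0, 526]) cube([296, 45, 32]);
translate([49, 0, 808]) cube([296, 45, 32]);
translate([49, 0, 1090]) cube([296, 45, 32]);
translate([49, 0, 1372]) cube([296, 45, 32]);


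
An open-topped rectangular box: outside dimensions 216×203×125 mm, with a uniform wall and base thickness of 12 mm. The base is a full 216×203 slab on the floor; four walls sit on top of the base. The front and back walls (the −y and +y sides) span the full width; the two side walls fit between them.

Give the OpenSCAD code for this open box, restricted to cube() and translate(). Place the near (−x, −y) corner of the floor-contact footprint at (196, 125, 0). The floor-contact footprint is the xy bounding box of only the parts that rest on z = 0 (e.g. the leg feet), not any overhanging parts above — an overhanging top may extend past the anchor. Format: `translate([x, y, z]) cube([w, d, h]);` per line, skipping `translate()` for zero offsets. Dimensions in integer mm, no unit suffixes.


translate([196, 125, 0]) cube([216, 203, 12]);
translate([196, 125, 12]) cube([216, 12, 113]);
translate([196, 316, 12]) cube([216, 12, 113]);
translate([196, 137, 12]) cube([12, 179, 113]);
translate([400, 137, 12]) cube([12, 179, 113]);
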